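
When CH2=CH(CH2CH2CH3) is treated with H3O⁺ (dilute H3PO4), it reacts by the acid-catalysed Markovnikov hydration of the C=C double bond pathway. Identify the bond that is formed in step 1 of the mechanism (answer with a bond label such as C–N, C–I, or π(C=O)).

Step 1: The π electrons of the C=C bond attack a proton of H3O⁺; Markovnikov addition places the new C–H on the less-substituted alkene carbon, so the positive charge ends up on the more-substituted carbon — a secondary carbocation. H2O is released.
The bond formed in this step is the C–H bond.

C–H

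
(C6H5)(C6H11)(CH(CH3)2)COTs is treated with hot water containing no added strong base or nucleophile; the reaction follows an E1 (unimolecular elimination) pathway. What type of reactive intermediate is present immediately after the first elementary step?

tertiary carbocation

Step 1: Unassisted departure of TsO⁻ (taking the C–O bonding pair) generates a tertiary carbocation.
After step 1 the species present is a tertiary carbocation.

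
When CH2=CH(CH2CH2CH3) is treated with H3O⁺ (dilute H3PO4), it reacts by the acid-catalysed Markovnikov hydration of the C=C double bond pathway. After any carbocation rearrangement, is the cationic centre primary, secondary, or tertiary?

Step 1: Protonation of the alkene by H3O⁺: the π bond acts as the nucleophile and picks up H⁺, giving the more stable (Markovnikov) secondary carbocation. H2O is released.
No single 1,2-shift to an adjacent carbon would give a more-substituted cation, so no rearrangement occurs.

secondary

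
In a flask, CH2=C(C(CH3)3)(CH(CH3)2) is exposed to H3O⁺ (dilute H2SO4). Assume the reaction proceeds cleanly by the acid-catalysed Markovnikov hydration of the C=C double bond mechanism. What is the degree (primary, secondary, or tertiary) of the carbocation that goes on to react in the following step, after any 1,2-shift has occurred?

Step 1: The π electrons of the C=C bond attack a proton of H3O⁺; Markovnikov addition places the new C–H on the less-substituted alkene carbon, so the positive charge ends up on the more-substituted carbon — a tertiary carbocation. H2O is released.
No single 1,2-shift to an adjacent carbon would give a more-substituted cation, so no rearrangement occurs.

tertiary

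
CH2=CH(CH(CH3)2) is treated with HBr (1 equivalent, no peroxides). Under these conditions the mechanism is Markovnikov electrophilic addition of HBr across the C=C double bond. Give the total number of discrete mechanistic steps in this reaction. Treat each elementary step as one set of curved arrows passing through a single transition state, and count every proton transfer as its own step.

3

Step 1: The π electrons of the C=C bond attack a proton of HBr; Markovnikov addition places the new C–H on the less-substituted alkene carbon, so the positive charge ends up on the more-substituted carbon — a secondary carbocation. The H–Br bond breaks heterolytically, releasing Br⁻.
Step 2: A 1,2-hydride shift from the adjacent isopropyl carbon moves the positive charge from the secondary centre to an adjacent carbon, generating a more stable tertiary carbocation.
Step 3: Nucleophilic attack by Br⁻ on the carbocation completes the addition, giving R–Br.
Total: 3 elementary steps.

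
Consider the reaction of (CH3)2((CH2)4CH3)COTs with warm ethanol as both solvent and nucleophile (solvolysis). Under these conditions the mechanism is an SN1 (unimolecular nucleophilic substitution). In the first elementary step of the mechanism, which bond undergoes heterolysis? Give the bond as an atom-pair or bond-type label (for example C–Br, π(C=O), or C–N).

C–O

Step 1: Rate-determining heterolysis of the C–O bond gives TsO⁻ and a tertiary carbocation.
The bond broken in this step is the C–O bond.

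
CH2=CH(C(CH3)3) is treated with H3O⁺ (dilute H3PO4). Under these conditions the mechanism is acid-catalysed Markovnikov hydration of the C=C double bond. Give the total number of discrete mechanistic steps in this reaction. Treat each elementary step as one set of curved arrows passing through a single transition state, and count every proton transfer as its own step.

4

Step 1: Electrophilic addition begins with the π(C=C) electrons forming a bond to the proton of H3O⁺. Following Markovnikov's rule, the resulting cation is secondary. H2O is released.
Step 2: Carbocation rearrangement: a 1,2-methyl shift from the adjacent tert-butyl carbon converts the initially-formed secondary cation into the more stable tertiary cation.
Step 3: Water acts as the nucleophile: an oxygen lone pair bonds to the cationic carbon, giving an oxonium-ion intermediate.
Step 4: Proton transfer from the O–H of the oxonium ion to H2O completes the catalytic cycle and yields the alcohol.
Total: 4 elementary steps.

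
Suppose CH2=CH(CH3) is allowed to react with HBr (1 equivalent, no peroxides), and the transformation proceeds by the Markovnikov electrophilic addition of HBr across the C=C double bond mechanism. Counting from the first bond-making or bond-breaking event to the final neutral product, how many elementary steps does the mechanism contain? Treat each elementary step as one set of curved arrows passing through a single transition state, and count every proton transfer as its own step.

2

Step 1: Electrophilic addition begins with the π(C=C) electrons forming a bond to the proton of HBr. Following Markovnikov's rule, the resulting cation is secondary. The H–Br bond breaks heterolytically, releasing Br⁻.
(No 1,2-shift: no single shift to an adjacent carbon would give a more stable cation.)
Step 2: The Br⁻ anion donates a lone pair to the carbocation, forming the new C–Br σ-bond and giving the neutral alkyl halide.
Total: 2 elementary steps.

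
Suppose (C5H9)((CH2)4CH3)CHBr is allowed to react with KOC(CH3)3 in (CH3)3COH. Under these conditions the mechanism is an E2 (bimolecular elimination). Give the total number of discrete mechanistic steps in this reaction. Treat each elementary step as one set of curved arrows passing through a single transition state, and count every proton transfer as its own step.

1

Step 1: Concerted anti-periplanar elimination: (CH3)3CO⁻ abstracts a β-H while Br⁻ leaves, and the C–H electrons become the new C=C π bond — all in a single transition state.
Total: 1 elementary step.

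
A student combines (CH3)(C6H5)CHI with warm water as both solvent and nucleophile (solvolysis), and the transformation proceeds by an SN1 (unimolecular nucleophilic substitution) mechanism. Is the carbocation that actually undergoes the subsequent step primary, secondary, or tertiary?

secondary

Step 1: Ionisation: the C–I σ-bond cleaves heterolytically; both bonding electrons depart with I⁻, leaving a secondary carbocation at the α-carbon.
No single 1,2-shift to an adjacent carbon would give a more-substituted cation, so no rearrangement occurs.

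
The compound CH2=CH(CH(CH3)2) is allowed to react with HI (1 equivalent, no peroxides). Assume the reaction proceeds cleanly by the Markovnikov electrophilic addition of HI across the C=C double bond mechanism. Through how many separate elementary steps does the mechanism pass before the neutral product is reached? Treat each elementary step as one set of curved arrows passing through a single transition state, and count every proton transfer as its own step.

3

Step 1: Protonation of the alkene by HI: the π bond acts as the nucleophile and picks up H⁺, giving the more stable (Markovnikov) secondary carbocation. The H–I bond breaks heterolytically, releasing I⁻.
Step 2: Carbocation rearrangement: a 1,2-hydride shift from the adjacent isopropyl carbon converts the initially-formed secondary cation into the more stable tertiary cation.
Step 3: I⁻ captures the cation: a lone pair on I⁻ fills the empty p orbital, producing the alkyl halide product.
Total: 3 elementary steps.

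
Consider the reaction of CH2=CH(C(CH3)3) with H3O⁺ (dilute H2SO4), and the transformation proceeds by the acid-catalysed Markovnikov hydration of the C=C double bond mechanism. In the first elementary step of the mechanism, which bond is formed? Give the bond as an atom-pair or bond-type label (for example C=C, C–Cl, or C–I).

Step 1: The π electrons of the C=C bond attack a proton of H3O⁺; Markovnikov addition places the new C–H on the less-substituted alkene carbon, so the positive charge ends up on the more-substituted carbon — a secondary carbocation. H2O is released.
The bond formed in this step is the C–H bond.

C–H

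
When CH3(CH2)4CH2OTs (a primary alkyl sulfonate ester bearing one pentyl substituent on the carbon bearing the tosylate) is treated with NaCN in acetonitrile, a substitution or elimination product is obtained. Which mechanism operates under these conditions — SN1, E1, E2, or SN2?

SN2

Conditions: a primary substrate with a strong nucleophile in the polar aprotic solvent acetonitrile.
These conditions are the textbook signature of the SN2 pathway.
An unhindered substrate with a strong nucleophile in a polar aprotic solvent favours one-step backside displacement.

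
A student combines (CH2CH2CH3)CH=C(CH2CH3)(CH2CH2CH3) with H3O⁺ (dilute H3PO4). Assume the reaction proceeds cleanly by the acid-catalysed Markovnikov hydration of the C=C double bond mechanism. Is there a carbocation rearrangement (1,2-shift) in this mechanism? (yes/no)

no

The first-formed carbocation is tertiary.
No single 1,2-shift to an adjacent carbon would produce a more-substituted cation than the one already present, so no rearrangement occurs.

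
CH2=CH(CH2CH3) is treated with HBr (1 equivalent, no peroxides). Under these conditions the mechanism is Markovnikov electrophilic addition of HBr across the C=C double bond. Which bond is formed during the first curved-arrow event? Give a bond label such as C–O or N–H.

Step 1: The π electrons of the C=C bond attack a proton of HBr; Markovnikov addition places the new C–H on the less-substituted alkene carbon, so the positive charge ends up on the more-substituted carbon — a secondary carbocation. The H–Br bond breaks heterolytically, releasing Br⁻.
The bond formed in this step is the C–H bond.

C–H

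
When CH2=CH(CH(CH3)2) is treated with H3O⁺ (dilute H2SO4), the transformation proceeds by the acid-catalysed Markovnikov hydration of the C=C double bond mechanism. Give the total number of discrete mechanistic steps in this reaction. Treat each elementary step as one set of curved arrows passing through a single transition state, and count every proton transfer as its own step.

4

Step 1: Electrophilic addition begins with the π(C=C) electrons forming a bond to the proton of H3O⁺. Following Markovnikov's rule, the resulting cation is secondary. H2O is released.
Step 2: A hydride (H with its bonding pair) migrates from the adjacent isopropyl carbon to the cationic centre — a 1,2-hydride shift — upgrading the secondary cation to a tertiary one.
Step 3: Nucleophilic capture of the cation by H2O produces the protonated alcohol (an oxonium ion).
Step 4: H2O removes a proton from the oxonium oxygen, regenerating H3O⁺ and giving the neutral alcohol.
Total: 4 elementary steps.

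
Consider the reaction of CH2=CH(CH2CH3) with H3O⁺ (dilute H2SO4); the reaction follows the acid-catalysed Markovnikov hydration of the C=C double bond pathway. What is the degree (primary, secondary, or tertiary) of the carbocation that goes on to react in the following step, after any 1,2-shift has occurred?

secondary

Step 1: The π electrons of the C=C bond attack a proton of H3O⁺; Markovnikov addition places the new C–H on the less-substituted alkene carbon, so the positive charge ends up on the more-substituted carbon — a secondary carbocation. H2O is released.
No single 1,2-shift to an adjacent carbon would give a more-substituted cation, so no rearrangement occurs.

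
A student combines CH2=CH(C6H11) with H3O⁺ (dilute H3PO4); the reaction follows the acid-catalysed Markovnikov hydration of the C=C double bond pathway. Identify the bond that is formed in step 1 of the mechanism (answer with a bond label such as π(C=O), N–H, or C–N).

Step 1: Protonation of the alkene by H3O⁺: the π bond acts as the nucleophile and picks up H⁺, giving the more stable (Markovnikov) secondary carbocation. H2O is released.
The bond formed in this step is the C–H bond.

C–H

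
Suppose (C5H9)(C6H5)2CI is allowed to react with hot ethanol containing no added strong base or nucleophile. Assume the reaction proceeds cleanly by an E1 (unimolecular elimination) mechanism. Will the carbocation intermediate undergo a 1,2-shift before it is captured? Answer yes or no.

no

The first-formed carbocation is tertiary.
No single 1,2-shift to an adjacent carbon would produce a more-substituted cation than the one already present, so no rearrangement occurs.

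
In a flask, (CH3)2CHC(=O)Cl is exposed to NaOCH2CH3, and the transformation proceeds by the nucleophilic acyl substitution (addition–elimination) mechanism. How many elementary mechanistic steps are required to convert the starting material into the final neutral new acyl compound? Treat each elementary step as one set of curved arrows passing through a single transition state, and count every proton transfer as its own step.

2

Step 1: CH3CH2O⁻ adds to the carbonyl carbon; the C=O π electrons shift onto oxygen and a tetrahedral alkoxide intermediate forms.
Step 2: An oxygen lone pair re-forms the C=O π bond as the C–Cl σ-bond breaks; Cl⁻ is expelled.
Total: 2 elementary steps.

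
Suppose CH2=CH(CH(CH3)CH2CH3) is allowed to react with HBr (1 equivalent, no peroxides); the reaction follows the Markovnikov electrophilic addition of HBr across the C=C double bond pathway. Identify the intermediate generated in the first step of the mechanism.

Step 1: The π electrons of the C=C bond attack a proton of HBr; Markovnikov addition places the new C–H on the less-substituted alkene carbon, so the positive charge ends up on the more-substituted carbon — a secondary carbocation. The H–Br bond breaks heterolytically, releasing Br⁻.
After step 1 the species present is a secondary carbocation.

secondary carbocation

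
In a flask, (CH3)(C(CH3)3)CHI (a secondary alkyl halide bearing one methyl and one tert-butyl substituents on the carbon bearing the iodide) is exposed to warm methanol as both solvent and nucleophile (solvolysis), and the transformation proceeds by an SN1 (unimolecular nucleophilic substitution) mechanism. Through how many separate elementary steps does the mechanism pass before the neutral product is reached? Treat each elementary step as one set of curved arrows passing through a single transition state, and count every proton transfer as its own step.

Step 1: The C–I bond breaks with both electrons going to the iodide; I⁻ leaves and a secondary carbocation remains.
Step 2: A 1,2-methyl shift from the adjacent tert-butyl carbon moves the positive charge from the secondary centre to an adjacent carbon, generating a more stable tertiary carbocation.
Step 3: CH3OH donates an oxygen lone pair into the empty p orbital of the cation, giving a protonated ether (an oxonium ion).
Step 4: Proton transfer from the O–H of the oxonium ion to a solvent molecule delivers the neutral ether.
Total: 4 elementary steps.

4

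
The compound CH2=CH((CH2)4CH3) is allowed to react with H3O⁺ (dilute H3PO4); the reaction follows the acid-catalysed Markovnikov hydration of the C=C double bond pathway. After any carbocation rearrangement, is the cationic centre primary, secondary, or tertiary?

Step 1: Protonation of the alkene by H3O⁺: the π bond acts as the nucleophile and picks up H⁺, giving the more stable (Markovnikov) secondary carbocation. H2O is released.
No single 1,2-shift to an adjacent carbon would give a more-substituted cation, so no rearrangement occurs.

secondary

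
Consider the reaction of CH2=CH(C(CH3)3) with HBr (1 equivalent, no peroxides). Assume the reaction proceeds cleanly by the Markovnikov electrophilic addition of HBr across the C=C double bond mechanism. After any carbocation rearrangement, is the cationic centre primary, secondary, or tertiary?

Step 1: The π electrons of the C=C bond attack a proton of HBr; Markovnikov addition places the new C–H on the less-substituted alkene carbon, so the positive charge ends up on the more-substituted carbon — a secondary carbocation. The H–Br bond breaks heterolytically, releasing Br⁻.
Step 2: Carbocation rearrangement: a 1,2-methyl shift from the adjacent tert-butyl carbon converts the initially-formed secondary cation into the more stable tertiary cation.
The cation rearranges from secondary to tertiary via a 1,2-methyl shift from the adjacent tert-butyl carbon; the tertiary cation is what reacts next.

tertiary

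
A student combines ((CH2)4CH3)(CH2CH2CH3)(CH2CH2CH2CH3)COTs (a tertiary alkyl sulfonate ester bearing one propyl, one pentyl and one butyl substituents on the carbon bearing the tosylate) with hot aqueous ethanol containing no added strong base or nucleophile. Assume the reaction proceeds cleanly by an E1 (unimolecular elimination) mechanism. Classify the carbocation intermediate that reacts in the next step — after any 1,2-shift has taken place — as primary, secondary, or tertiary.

Step 1: Rate-determining heterolysis of the C–O bond gives TsO⁻ and a tertiary carbocation.
No single 1,2-shift to an adjacent carbon would give a more-substituted cation, so no rearrangement occurs.

tertiary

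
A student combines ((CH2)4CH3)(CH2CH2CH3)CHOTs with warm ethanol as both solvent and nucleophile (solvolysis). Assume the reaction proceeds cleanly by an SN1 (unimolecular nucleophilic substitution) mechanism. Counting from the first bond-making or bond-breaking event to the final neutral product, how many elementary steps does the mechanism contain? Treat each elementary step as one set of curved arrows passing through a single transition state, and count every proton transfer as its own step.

Step 1: Unassisted departure of TsO⁻ (taking the C–O bonding pair) generates a secondary carbocation.
(No 1,2-shift: no single shift to an adjacent carbon would give a more stable cation.)
Step 2: CH3CH2OH donates an oxygen lone pair into the empty p orbital of the cation, giving a protonated ether (an oxonium ion).
Step 3: A second solvent molecule removes the proton on oxygen, giving the neutral ether product.
Total: 3 elementary steps.

3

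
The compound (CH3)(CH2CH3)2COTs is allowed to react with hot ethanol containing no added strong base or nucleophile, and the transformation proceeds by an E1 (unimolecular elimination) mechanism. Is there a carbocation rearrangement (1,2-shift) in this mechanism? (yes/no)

no

The first-formed carbocation is tertiary.
No single 1,2-shift to an adjacent carbon would produce a more-substituted cation than the one already present, so no rearrangement occurs.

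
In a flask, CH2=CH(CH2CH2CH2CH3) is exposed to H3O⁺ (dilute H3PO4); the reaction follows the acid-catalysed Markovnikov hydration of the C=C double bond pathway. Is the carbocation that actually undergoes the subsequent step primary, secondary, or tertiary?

secondary

Step 1: The π electrons of the C=C bond attack a proton of H3O⁺; Markovnikov addition places the new C–H on the less-substituted alkene carbon, so the positive charge ends up on the more-substituted carbon — a secondary carbocation. H2O is released.
No single 1,2-shift to an adjacent carbon would give a more-substituted cation, so no rearrangement occurs.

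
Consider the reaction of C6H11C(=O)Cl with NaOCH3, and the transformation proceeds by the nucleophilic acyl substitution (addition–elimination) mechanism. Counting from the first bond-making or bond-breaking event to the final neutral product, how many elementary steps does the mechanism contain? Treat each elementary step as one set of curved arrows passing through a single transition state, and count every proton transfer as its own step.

Step 1: CH3O⁻ adds to the carbonyl carbon; the C=O π electrons shift onto oxygen and a tetrahedral alkoxide intermediate forms.
Step 2: Elimination step: re-formation of the carbonyl π bond drives out Cl⁻, giving the new acyl compound.
Total: 2 elementary steps.

2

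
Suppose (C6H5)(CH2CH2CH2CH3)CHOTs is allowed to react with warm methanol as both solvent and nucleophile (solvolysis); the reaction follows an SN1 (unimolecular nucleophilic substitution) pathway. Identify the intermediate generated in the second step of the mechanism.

oxonium ion

Step 1: Unassisted departure of TsO⁻ (taking the C–O bonding pair) generates a secondary carbocation.
Step 2: Nucleophilic capture: the oxygen of CH3OH bonds to the cationic carbon, producing an oxonium-ion intermediate.
After step 2 the species present is an oxonium ion.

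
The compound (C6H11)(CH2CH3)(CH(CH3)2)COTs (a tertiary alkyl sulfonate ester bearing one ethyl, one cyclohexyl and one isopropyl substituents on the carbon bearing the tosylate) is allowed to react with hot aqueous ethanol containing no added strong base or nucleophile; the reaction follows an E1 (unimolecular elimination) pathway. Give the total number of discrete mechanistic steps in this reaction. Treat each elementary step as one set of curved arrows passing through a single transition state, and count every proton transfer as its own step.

Step 1: Ionisation: the C–O σ-bond cleaves heterolytically; both bonding electrons depart with TsO⁻, leaving a tertiary carbocation at the α-carbon.
(No 1,2-shift: no single shift to an adjacent carbon would give a more stable cation.)
Step 2: A weak base (a water (or ethanol) molecule from the solvent) removes a proton from a carbon adjacent to the cationic centre; the electrons of that C–H bond become the new π(C=C) bond, giving the alkene.
Total: 2 elementary steps.

2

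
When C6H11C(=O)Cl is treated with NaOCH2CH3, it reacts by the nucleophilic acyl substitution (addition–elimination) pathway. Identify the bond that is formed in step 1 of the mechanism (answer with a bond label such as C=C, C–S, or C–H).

Step 1: A lone pair on the O of CH3CH2O⁻ attacks the electrophilic acyl carbon; the π(C=O) electrons move onto oxygen, giving a tetrahedral intermediate.
The bond formed in this step is the C–O bond.

C–O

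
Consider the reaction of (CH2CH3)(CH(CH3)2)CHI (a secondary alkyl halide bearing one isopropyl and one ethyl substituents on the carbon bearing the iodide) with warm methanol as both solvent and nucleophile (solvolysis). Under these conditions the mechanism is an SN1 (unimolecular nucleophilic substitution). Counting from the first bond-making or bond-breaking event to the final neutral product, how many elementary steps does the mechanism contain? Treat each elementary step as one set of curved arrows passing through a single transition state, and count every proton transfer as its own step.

4

Step 1: Rate-determining heterolysis of the C–I bond gives I⁻ and a secondary carbocation.
Step 2: Carbocation rearrangement: a 1,2-hydride shift from the adjacent isopropyl carbon converts the initially-formed secondary cation into the more stable tertiary cation.
Step 3: CH3OH donates an oxygen lone pair into the empty p orbital of the cation, giving a protonated ether (an oxonium ion).
Step 4: Proton transfer from the O–H of the oxonium ion to a solvent molecule delivers the neutral ether.
Total: 4 elementary steps.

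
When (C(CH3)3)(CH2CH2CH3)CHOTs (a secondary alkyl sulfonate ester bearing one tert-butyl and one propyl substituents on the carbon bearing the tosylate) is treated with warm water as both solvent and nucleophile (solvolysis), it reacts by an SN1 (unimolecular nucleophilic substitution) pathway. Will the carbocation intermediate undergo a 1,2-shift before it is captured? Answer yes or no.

The first-formed carbocation is secondary.
The adjacent tert-butyl carbon has no hydrogen but bears methyl groups; migration of one methyl with its bonding pair (a 1,2-methyl shift) places the charge on a tertiary centre.
Tertiary is more stable than secondary, so the shift occurs.

yes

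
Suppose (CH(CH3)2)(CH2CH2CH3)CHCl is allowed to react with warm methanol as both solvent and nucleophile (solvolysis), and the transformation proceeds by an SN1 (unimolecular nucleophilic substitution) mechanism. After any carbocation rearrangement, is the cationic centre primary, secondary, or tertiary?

Step 1: The C–Cl bond breaks with both electrons going to the chloride; Cl⁻ leaves and a secondary carbocation remains.
Step 2: Carbocation rearrangement: a 1,2-hydride shift from the adjacent isopropyl carbon converts the initially-formed secondary cation into the more stable tertiary cation.
The cation rearranges from secondary to tertiary via a 1,2-hydride shift from the adjacent isopropyl carbon; the tertiary cation is what reacts next.

tertiary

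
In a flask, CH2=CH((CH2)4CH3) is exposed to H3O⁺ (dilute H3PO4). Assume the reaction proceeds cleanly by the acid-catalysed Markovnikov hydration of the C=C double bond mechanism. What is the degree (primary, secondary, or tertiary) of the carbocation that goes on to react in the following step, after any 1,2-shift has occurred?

Step 1: The π electrons of the C=C bond attack a proton of H3O⁺; Markovnikov addition places the new C–H on the less-substituted alkene carbon, so the positive charge ends up on the more-substituted carbon — a secondary carbocation. H2O is released.
No single 1,2-shift to an adjacent carbon would give a more-substituted cation, so no rearrangement occurs.

secondary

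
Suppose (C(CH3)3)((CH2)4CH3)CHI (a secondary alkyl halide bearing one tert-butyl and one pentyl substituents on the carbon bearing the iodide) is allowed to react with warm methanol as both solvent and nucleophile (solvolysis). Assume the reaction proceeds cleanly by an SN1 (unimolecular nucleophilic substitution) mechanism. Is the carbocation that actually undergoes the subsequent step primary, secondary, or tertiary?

tertiary

Step 1: Rate-determining heterolysis of the C–I bond gives I⁻ and a secondary carbocation.
Step 2: Carbocation rearrangement: a 1,2-methyl shift from the adjacent tert-butyl carbon converts the initially-formed secondary cation into the more stable tertiary cation.
The cation rearranges from secondary to tertiary via a 1,2-methyl shift from the adjacent tert-butyl carbon; the tertiary cation is what reacts next.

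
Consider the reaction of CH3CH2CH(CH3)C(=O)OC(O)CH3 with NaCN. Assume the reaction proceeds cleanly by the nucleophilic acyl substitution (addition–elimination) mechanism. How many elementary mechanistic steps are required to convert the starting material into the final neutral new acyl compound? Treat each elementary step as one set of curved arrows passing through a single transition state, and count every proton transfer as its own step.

Step 1: Nucleophilic addition of CN⁻ to the acyl carbon breaks the π(C=O) bond and yields a tetrahedral, anionic intermediate.
Step 2: Elimination step: re-formation of the carbonyl π bond drives out CH3CO2⁻, giving the new acyl compound.
Total: 2 elementary steps.

2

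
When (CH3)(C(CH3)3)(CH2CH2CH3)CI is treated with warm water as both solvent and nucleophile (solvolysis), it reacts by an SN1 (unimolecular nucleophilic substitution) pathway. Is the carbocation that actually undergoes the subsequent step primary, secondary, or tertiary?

Step 1: Rate-determining heterolysis of the C–I bond gives I⁻ and a tertiary carbocation.
No single 1,2-shift to an adjacent carbon would give a more-substituted cation, so no rearrangement occurs.

tertiary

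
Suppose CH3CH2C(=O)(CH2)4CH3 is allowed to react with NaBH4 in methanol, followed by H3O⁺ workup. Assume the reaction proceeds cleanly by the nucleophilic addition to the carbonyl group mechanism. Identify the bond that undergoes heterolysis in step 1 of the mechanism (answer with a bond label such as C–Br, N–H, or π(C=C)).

Step 1: A lone pair / filled orbital on H⁻ (delivered from BH4⁻) attacks the electrophilic carbonyl carbon; the π(C=O) electrons shift onto oxygen, producing a tetrahedral alkoxide intermediate.
The bond broken in this step is the π(C=O) bond.

π(C=O)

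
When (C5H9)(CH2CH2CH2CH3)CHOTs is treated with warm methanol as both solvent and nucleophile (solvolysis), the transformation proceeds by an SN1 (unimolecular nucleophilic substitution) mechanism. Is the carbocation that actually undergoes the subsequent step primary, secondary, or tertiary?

tertiary

Step 1: Ionisation: the C–O σ-bond cleaves heterolytically; both bonding electrons depart with TsO⁻, leaving a secondary carbocation at the α-carbon.
Step 2: Carbocation rearrangement: a 1,2-hydride shift from the adjacent cyclopentyl carbon converts the initially-formed secondary cation into the more stable tertiary cation.
The cation rearranges from secondary to tertiary via a 1,2-hydride shift from the adjacent cyclopentyl carbon; the tertiary cation is what reacts next.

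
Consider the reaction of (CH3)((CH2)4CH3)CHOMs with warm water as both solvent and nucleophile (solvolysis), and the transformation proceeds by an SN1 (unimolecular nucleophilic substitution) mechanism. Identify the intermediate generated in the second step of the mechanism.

Step 1: Unassisted departure of MsO⁻ (taking the C–O bonding pair) generates a secondary carbocation.
Step 2: A lone pair on the oxygen of H2O attacks the carbocation, forming a new C–O σ-bond and an oxonium ion.
After step 2 the species present is an oxonium ion.

oxonium ion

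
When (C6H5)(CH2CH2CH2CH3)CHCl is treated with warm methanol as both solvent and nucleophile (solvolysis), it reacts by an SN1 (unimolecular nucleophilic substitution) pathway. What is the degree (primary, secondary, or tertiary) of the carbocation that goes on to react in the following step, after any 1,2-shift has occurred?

Step 1: Unassisted departure of Cl⁻ (taking the C–Cl bonding pair) generates a secondary carbocation.
No single 1,2-shift to an adjacent carbon would give a more-substituted cation, so no rearrangement occurs.

secondary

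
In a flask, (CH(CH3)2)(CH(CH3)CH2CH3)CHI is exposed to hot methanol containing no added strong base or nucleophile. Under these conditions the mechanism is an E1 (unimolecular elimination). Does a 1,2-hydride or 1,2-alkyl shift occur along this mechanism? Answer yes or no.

The first-formed carbocation is secondary.
The adjacent sec-butyl carbon already bears 2 other carbon substituents and has a hydrogen to migrate; after a 1,2-hydride shift from that carbon the positive charge sits on a tertiary centre.
Tertiary is more stable than secondary, so the shift occurs.

yes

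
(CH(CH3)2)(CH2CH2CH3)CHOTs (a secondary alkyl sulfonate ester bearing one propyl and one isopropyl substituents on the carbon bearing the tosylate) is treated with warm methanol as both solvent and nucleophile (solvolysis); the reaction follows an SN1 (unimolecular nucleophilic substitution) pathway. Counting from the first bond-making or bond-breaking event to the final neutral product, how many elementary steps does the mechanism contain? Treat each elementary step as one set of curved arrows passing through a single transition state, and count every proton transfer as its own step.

4

Step 1: Rate-determining heterolysis of the C–O bond gives TsO⁻ and a secondary carbocation.
Step 2: A hydride (H with its bonding pair) migrates from the adjacent isopropyl carbon to the cationic centre — a 1,2-hydride shift — upgrading the secondary cation to a tertiary one.
Step 3: A lone pair on the oxygen of CH3OH attacks the carbocation, forming a new C–O σ-bond and an oxonium ion.
Step 4: Deprotonation of the oxonium oxygen by solvent methanol yields the neutral ether.
Total: 4 elementary steps.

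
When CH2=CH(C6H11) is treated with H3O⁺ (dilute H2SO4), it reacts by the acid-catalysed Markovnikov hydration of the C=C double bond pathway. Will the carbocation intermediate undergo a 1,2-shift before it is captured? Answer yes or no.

The first-formed carbocation is secondary.
The adjacent cyclohexyl carbon already bears 2 other carbon substituents and has a hydrogen to migrate; after a 1,2-hydride shift from that carbon the positive charge sits on a tertiary centre.
Tertiary is more stable than secondary, so the shift occurs.

yes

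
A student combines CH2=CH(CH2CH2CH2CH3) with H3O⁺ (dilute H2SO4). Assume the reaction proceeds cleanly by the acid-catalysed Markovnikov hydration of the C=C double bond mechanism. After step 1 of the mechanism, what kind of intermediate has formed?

secondary carbocation

Step 1: Protonation of the alkene by H3O⁺: the π bond acts as the nucleophile and picks up H⁺, giving the more stable (Markovnikov) secondary carbocation. H2O is released.
After step 1 the species present is a secondary carbocation.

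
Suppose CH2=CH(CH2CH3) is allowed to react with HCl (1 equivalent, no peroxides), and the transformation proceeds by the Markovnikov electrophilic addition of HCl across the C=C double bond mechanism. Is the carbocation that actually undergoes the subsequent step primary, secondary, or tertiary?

Step 1: Protonation of the alkene by HCl: the π bond acts as the nucleophile and picks up H⁺, giving the more stable (Markovnikov) secondary carbocation. The H–Cl bond breaks heterolytically, releasing Cl⁻.
No single 1,2-shift to an adjacent carbon would give a more-substituted cation, so no rearrangement occurs.

secondary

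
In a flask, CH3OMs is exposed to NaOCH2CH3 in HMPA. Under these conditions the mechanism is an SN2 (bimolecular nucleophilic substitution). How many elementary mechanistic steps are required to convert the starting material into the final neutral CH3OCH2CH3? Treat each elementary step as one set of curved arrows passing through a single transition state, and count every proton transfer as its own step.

Step 1: Backside attack by CH3CH2O⁻ on the carbon bearing the mesylate: the new C–O bond forms as the C–O bond breaks, with Walden inversion at carbon.
Total: 1 elementary step.

1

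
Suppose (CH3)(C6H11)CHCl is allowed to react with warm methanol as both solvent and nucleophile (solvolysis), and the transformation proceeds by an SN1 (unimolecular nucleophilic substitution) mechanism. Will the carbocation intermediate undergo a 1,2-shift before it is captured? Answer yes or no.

yes

The first-formed carbocation is secondary.
The adjacent cyclohexyl carbon already bears 2 other carbon substituents and has a hydrogen to migrate; after a 1,2-hydride shift from that carbon the positive charge sits on a tertiary centre.
Tertiary is more stable than secondary, so the shift occurs.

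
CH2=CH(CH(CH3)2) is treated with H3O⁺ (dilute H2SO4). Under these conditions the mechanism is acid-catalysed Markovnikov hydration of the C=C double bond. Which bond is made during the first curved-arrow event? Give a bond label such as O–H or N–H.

C–H

Step 1: The π electrons of the C=C bond attack a proton of H3O⁺; Markovnikov addition places the new C–H on the less-substituted alkene carbon, so the positive charge ends up on the more-substituted carbon — a secondary carbocation. H2O is released.
The bond formed in this step is the C–H bond.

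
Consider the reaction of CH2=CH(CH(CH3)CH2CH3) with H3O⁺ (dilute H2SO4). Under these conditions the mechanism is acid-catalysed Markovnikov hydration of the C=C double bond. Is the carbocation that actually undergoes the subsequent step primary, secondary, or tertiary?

tertiary

Step 1: The π electrons of the C=C bond attack a proton of H3O⁺; Markovnikov addition places the new C–H on the less-substituted alkene carbon, so the positive charge ends up on the more-substituted carbon — a secondary carbocation. H2O is released.
Step 2: A 1,2-hydride shift from the adjacent sec-butyl carbon moves the positive charge from the secondary centre to an adjacent carbon, generating a more stable tertiary carbocation.
The cation rearranges from secondary to tertiary via a 1,2-hydride shift from the adjacent sec-butyl carbon; the tertiary cation is what reacts next.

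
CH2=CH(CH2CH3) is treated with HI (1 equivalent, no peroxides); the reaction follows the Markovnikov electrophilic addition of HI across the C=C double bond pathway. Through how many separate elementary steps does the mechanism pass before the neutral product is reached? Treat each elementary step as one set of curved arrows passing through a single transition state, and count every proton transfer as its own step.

Step 1: Electrophilic addition begins with the π(C=C) electrons forming a bond to the proton of HI. Following Markovnikov's rule, the resulting cation is secondary. The H–I bond breaks heterolytically, releasing I⁻.
(No 1,2-shift: no single shift to an adjacent carbon would give a more stable cation.)
Step 2: The I⁻ anion donates a lone pair to the carbocation, forming the new C–I σ-bond and giving the neutral alkyl halide.
Total: 2 elementary steps.

2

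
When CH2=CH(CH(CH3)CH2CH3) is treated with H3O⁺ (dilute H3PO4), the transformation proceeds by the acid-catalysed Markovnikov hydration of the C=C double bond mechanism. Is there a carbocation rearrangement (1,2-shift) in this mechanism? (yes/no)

The first-formed carbocation is secondary.
The adjacent sec-butyl carbon already bears 2 other carbon substituents and has a hydrogen to migrate; after a 1,2-hydride shift from that carbon the positive charge sits on a tertiary centre.
Tertiary is more stable than secondary, so the shift occurs.

yes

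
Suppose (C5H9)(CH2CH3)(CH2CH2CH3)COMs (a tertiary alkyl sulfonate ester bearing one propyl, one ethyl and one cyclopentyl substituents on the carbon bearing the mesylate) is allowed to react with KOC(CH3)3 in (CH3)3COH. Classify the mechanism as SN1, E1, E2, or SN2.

E2

Conditions: a strong/bulky base with a tertiary substrate bearing a β-hydrogen.
These conditions are the textbook signature of the E2 pathway.
A strong (often hindered) base removes a β-H in concert with loss of the leaving group — bimolecular elimination.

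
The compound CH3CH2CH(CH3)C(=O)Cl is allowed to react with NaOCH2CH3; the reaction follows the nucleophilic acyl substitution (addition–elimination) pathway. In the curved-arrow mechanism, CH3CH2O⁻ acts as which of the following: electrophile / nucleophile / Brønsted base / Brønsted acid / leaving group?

nucleophile

Step 1: CH3CH2O⁻ adds to the carbonyl carbon; the C=O π electrons shift onto oxygen and a tetrahedral alkoxide intermediate forms.
CH3CH2O⁻ donates an electron pair to form a new σ-bond to carbon — it is the nucleophile.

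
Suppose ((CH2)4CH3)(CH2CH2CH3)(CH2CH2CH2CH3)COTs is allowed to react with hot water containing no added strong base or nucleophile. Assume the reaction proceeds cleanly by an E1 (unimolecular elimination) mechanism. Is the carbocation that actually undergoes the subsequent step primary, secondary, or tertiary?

Step 1: Rate-determining heterolysis of the C–O bond gives TsO⁻ and a tertiary carbocation.
No single 1,2-shift to an adjacent carbon would give a more-substituted cation, so no rearrangement occurs.

tertiary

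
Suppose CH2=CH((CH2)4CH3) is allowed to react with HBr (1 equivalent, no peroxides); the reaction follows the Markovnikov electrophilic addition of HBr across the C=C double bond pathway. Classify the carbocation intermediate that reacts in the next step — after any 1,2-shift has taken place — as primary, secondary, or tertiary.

secondary

Step 1: The π electrons of the C=C bond attack a proton of HBr; Markovnikov addition places the new C–H on the less-substituted alkene carbon, so the positive charge ends up on the more-substituted carbon — a secondary carbocation. The H–Br bond breaks heterolytically, releasing Br⁻.
No single 1,2-shift to an adjacent carbon would give a more-substituted cation, so no rearrangement occurs.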